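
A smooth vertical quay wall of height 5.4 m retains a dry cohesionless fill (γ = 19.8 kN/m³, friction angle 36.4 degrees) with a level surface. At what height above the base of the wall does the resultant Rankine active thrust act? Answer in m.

K_a = 0.2552.
The pressure distribution is triangular, so the resultant acts at H/3 above the base = 5.4/3 = 1.800 m.

1.80 m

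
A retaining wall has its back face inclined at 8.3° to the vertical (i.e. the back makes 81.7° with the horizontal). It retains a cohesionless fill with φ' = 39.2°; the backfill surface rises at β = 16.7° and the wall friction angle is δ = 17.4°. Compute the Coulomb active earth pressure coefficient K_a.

0.327

K_a = sin²(α+φ) / [sin²α · sin(α−δ) · (1 + √{sin(φ+δ)sin(φ−β) / (sin(α−δ)sin(α+β))})²].
With α = 81.7°, φ = 39.2°, δ = 17.4°, β = 16.7°: K_a = 0.3265.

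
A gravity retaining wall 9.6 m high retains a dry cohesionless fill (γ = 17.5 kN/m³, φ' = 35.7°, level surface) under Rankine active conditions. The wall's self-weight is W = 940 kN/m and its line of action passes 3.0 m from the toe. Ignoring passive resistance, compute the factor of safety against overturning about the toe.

4.16

K_a = tan²(45° − 35.7°/2) = 0.2630.
P_a = ½K_aγH² = 0.5×0.2630×17.5×9.6² = 212.1 kN/m, acting at H/3 = 3.200 m above the base.
Overturning moment M_o = P_a × H/3 = 212.1 × 3.200 = 678.6.
Resisting moment M_r = W × 3.0 = 940 × 3.0 = 2820.
FS_overturning = M_r/M_o = 2820/678.6 = 4.155.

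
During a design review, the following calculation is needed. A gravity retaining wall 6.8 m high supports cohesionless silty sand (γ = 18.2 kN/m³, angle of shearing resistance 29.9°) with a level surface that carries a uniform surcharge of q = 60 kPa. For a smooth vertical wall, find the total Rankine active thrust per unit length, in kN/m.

K_a = tan²(45° − φ/2) = 0.3347.
Soil triangle: ½ K_a γ H² = 0.5×0.3347×18.2×6.8² = 140.8 kN/m.
Surcharge rectangle: K_a q H = 0.3347×60×6.8 = 136.5 kN/m.
Total = 140.8 + 136.5 = 277.4 kN/m.

277 kN/m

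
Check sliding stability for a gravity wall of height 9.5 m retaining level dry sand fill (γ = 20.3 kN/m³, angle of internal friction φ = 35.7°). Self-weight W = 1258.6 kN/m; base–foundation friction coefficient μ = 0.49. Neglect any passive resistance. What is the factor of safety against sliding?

K_a = tan²(45° − 35.7°/2) = 0.2630.
P_a = ½K_aγH² = 0.5×0.2630×20.3×9.5² = 240.9 kN/m, acting at H/3 = 3.167 m above the base.
FS_sliding = μW / P_a = 0.49×1258.6 / 240.9 = 2.560.

2.56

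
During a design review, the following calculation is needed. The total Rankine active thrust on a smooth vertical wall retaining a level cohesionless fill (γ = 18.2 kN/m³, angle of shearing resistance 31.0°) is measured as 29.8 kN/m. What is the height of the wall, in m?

K_a = 0.3201. P_a = ½ K_a γ H² ⇒ H = √(2P_a/(K_a γ)).
H = √(2×29.8/(0.3201×18.2)) = 3.198 m.

3.20 m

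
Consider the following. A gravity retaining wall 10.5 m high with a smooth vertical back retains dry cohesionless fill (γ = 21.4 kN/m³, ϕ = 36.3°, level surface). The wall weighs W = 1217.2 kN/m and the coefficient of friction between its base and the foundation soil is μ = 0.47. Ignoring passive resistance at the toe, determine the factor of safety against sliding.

K_a = tan²(45° − 36.3°/2) = 0.2563.
P_a = ½K_aγH² = 0.5×0.2563×21.4×10.5² = 302.3 kN/m, acting at H/3 = 3.500 m above the base.
FS_sliding = μW / P_a = 0.47×1217.2 / 302.3 = 1.892.

1.89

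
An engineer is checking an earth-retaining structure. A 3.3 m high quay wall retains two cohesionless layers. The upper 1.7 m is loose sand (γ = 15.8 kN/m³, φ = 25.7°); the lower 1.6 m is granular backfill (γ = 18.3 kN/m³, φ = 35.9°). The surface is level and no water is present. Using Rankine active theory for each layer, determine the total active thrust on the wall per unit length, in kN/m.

26.3 kN/m

K_a1 = tan²(45°−25.7°/2) = 0.3950; K_a2 = tan²(45°−35.9°/2) = 0.2607.
Layer 1: σ at base = K_a1 γ₁ h₁ = 10.61 kPa; P₁ = ½×10.61×1.7 = 9.019.
Layer 2: σ_v at top = γ₁h₁ = 26.86; σ_h top = K_a2×26.86 = 7.003; σ_h base = K_a2×(26.86+18.3×1.6) = 14.64.
P₂ = ½(7.003+14.64)×1.6 = 17.31. Total P_a = 9.019+17.31 = 26.33 kN/m.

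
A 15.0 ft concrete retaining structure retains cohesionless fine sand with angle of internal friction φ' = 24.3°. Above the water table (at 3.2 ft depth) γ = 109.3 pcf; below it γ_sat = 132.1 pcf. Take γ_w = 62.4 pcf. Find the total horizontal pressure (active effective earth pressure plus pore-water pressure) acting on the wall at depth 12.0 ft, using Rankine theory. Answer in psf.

K_a = (1 − sin φ)/(1 + sin φ) = 0.4169.
γ' = 132.1 − 62.4 = 69.70 pcf.
Effective vertical stress at 12.0 ft: σ'_v = 109.3×3.2 + 69.70×8.80 = 963.1 psf.
σ'_h = K_a σ'_v = 0.4169 × 963.1 = 401.5 psf; u = γ_w × 8.80 = 549.1 psf.
Total σ_h = 401.5 + 549.1 = 950.7 psf.

951 psf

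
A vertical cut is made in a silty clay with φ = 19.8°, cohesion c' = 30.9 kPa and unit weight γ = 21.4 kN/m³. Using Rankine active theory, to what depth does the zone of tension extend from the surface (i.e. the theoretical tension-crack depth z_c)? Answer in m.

4.11 m

K_a = tan²(45° − 19.8°/2) = 0.4939; √K_a = 0.7028.
The active pressure is zero where K_a γ z = 2c√K_a, so z_c = 2c/(γ√K_a) = 2×30.9/(21.4×0.7028) = 4.109 m.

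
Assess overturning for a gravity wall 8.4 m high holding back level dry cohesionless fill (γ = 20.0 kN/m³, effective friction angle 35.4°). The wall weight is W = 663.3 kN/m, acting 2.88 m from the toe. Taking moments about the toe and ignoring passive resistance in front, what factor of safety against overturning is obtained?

3.63

K_a = tan²(45° − 35.4°/2) = 0.2664.
P_a = ½K_aγH² = 0.5×0.2664×20.0×8.4² = 188.0 kN/m, acting at H/3 = 2.800 m above the base.
Overturning moment M_o = P_a × H/3 = 188.0 × 2.800 = 526.3.
Resisting moment M_r = W × 2.88 = 663.3 × 2.88 = 1910.
FS_overturning = M_r/M_o = 1910/526.3 = 3.630.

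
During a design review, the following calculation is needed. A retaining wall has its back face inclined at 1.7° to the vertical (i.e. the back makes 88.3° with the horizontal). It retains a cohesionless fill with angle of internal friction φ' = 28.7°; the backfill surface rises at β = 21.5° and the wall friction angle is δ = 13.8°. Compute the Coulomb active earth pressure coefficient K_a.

K_a = sin²(α+φ) / [sin²α · sin(α−δ) · (1 + √{sin(φ+δ)sin(φ−β) / (sin(α−δ)sin(α+β))})²].
With α = 88.3°, φ = 28.7°, δ = 13.8°, β = 21.5°: K_a = 0.4837.

0.484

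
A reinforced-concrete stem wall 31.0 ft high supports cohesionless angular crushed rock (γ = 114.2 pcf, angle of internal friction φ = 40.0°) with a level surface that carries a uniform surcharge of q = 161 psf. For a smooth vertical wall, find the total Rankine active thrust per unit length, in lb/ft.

K_a = tan²(45° − φ/2) = 0.2174.
Soil triangle: ½ K_a γ H² = 0.5×0.2174×114.2×31.0² = 11930 lb/ft.
Surcharge rectangle: K_a q H = 0.2174×161×31.0 = 1085 lb/ft.
Total = 11930 + 1085 = 13020 lb/ft.

13000 lb/ft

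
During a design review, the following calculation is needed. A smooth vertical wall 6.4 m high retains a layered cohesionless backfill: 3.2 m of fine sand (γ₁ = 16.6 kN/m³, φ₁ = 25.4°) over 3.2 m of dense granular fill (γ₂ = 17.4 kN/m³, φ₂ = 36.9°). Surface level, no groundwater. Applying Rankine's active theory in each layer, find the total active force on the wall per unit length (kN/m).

98.6 kN/m

K_a1 = tan²(45°−25.4°/2) = 0.3996; K_a2 = tan²(45°−36.9°/2) = 0.2497.
Layer 1: σ at base = K_a1 γ₁ h₁ = 21.23 kPa; P₁ = ½×21.23×3.2 = 33.97.
Layer 2: σ_v at top = γ₁h₁ = 53.12; σ_h top = K_a2×53.12 = 13.26; σ_h base = K_a2×(53.12+17.4×3.2) = 27.16.
P₂ = ½(13.26+27.16)×3.2 = 64.68. Total P_a = 33.97+64.68 = 98.65 kN/m.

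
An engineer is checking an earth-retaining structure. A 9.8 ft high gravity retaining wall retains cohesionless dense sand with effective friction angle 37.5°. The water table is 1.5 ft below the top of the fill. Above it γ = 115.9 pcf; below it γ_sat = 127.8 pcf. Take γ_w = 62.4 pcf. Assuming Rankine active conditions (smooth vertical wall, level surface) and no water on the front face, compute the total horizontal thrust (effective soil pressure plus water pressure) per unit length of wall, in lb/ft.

K_a = tan²(45° − φ/2) = 0.2432.
γ' = 127.8 − 62.4 = 65.40 pcf. Depth below WT = 8.3 ft.
σ'_h at WT = K_a γ d_w = 42.28 psf; at base = 42.28 + K_a γ' × 8.3 = 174.3 psf.
P₁ (0–1.5 ft) = ½×42.28×1.5 = 31.71. P₂ (1.5–9.8 ft) = ½(42.28+174.3)×8.3 = 898.8.
P_w = ½ γ_w h₂² = 0.5×62.4×8.3² = 2149. Total = 31.71+898.8+2149 = 3080 lb/ft.

3080 lb/ft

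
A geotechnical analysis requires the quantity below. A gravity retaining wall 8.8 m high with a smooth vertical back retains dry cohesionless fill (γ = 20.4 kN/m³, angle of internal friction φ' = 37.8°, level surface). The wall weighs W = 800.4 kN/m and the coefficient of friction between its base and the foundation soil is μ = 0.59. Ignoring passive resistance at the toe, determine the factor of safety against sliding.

K_a = tan²(45° − 37.8°/2) = 0.2400.
P_a = ½K_aγH² = 0.5×0.2400×20.4×8.8² = 189.6 kN/m, acting at H/3 = 2.933 m above the base.
FS_sliding = μW / P_a = 0.59×800.4 / 189.6 = 2.491.

2.49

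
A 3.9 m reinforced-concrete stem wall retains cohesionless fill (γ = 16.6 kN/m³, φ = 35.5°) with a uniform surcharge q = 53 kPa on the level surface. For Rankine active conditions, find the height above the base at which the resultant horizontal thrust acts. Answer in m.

1.70 m

K_a = 0.2653.
Triangular part P₁ = ½K_aγH² = 33.49 at H/3 = 1.300 m; rectangular part P₂ = K_a q H = 54.83 at H/2 = 1.950 m.
ȳ = (P₁·1.300 + P₂·1.950)/(P₁+P₂) = 1.704 m.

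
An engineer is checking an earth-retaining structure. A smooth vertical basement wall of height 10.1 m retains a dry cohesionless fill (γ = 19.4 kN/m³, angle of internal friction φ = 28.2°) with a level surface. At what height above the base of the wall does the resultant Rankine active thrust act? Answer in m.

K_a = 0.3582.
The pressure distribution is triangular, so the resultant acts at H/3 above the base = 10.1/3 = 3.367 m.

3.37 m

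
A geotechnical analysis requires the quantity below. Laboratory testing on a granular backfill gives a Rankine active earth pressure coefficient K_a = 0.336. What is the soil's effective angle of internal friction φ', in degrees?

K_a = tan²(45° − φ/2) ⇒ 45° − φ/2 = arctan(√0.336) = 30.10°.
φ = 2(45° − 30.10°) = 29.80°.

29.8°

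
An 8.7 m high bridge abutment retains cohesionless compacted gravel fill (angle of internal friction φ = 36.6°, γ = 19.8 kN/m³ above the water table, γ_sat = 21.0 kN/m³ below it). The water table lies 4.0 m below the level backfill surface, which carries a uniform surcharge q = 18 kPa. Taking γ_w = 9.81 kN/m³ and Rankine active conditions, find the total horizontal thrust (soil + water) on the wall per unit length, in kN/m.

313 kN/m

K_a = tan²(45° − φ/2) = 0.2530.
γ' = 21.0 − 9.81 = 11.19 kN/m³. h₂ = H − d_w = 4.7 m.
σ'_h: at surface K_a·q = 4.553; at WT K_a(q+γd_w) = 24.59; at base K_a(q+γd_w+γ'h₂) = 37.89 kPa.
P₁ = ½(4.553+24.59)×4.0 = 58.28; P₂ = ½(24.59+37.89)×4.7 = 146.8; P_w = ½γ_w h₂² = 108.4.
Total = 58.28+146.8+108.4 = 313.5 kN/m.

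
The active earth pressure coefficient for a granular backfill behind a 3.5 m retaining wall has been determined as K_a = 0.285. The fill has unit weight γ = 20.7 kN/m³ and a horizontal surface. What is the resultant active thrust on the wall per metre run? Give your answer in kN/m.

P = ½ K_a γ H² = 0.5 × 0.285 × 20.7 × 3.5² = 36.13 kN/m.

36.1 kN/m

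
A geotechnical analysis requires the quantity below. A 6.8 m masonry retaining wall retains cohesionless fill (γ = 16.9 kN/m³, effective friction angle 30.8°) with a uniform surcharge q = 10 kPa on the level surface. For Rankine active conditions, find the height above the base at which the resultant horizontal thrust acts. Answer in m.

K_a = 0.3227.
Triangular part P₁ = ½K_aγH² = 126.1 at H/3 = 2.267 m; rectangular part P₂ = K_a q H = 21.94 at H/2 = 3.400 m.
ȳ = (P₁·2.267 + P₂·3.400)/(P₁+P₂) = 2.435 m.

2.43 m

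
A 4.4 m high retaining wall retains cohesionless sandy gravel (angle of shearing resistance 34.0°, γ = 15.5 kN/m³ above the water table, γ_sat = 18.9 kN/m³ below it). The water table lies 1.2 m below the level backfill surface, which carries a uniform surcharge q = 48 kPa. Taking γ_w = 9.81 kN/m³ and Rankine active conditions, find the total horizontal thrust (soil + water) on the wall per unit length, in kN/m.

143 kN/m

K_a = tan²(45° − φ/2) = 0.2827.
γ' = 18.9 − 9.81 = 9.090 kN/m³. h₂ = H − d_w = 3.2 m.
σ'_h: at surface K_a·q = 13.57; at WT K_a(q+γd_w) = 18.83; at base K_a(q+γd_w+γ'h₂) = 27.05 kPa.
P₁ = ½(13.57+18.83)×1.2 = 19.44; P₂ = ½(18.83+27.05)×3.2 = 73.41; P_w = ½γ_w h₂² = 50.23.
Total = 19.44+73.41+50.23 = 143.1 kN/m.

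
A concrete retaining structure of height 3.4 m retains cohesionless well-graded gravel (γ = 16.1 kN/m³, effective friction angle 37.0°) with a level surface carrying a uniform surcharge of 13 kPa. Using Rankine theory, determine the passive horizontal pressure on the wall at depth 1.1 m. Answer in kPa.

124 kPa

K_p = (1 + sin φ)/(1 − sin φ) = 4.023.
σ_v = γz + q = 16.1 × 1.1 + 13 = 30.71 kPa.
σ_h = K_p σ_v = 4.023 × 30.71 = 123.5 kPa.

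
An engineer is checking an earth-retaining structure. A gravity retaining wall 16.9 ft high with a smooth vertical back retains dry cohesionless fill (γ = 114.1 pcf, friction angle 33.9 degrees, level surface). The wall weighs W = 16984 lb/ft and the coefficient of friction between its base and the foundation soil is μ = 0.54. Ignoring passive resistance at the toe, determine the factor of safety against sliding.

K_a = tan²(45° − 33.9°/2) = 0.2839.
P_a = ½K_aγH² = 0.5×0.2839×114.1×16.9² = 4626 lb/ft, acting at H/3 = 5.633 ft above the base.
FS_sliding = μW / P_a = 0.54×16984 / 4626 = 1.983.

1.98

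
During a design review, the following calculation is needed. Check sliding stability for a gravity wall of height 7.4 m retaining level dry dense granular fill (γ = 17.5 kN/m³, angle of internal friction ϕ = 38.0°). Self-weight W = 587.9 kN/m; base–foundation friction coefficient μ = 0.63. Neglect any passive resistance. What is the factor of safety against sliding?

K_a = tan²(45° − 38.0°/2) = 0.2379.
P_a = ½K_aγH² = 0.5×0.2379×17.5×7.4² = 114.0 kN/m, acting at H/3 = 2.467 m above the base.
FS_sliding = μW / P_a = 0.63×587.9 / 114.0 = 3.249.

3.25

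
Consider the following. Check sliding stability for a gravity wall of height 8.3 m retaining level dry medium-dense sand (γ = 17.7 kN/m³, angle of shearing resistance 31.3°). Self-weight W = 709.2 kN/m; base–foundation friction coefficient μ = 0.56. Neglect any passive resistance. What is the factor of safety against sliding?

K_a = tan²(45° − 31.3°/2) = 0.3162.
P_a = ½K_aγH² = 0.5×0.3162×17.7×8.3² = 192.8 kN/m, acting at H/3 = 2.767 m above the base.
FS_sliding = μW / P_a = 0.56×709.2 / 192.8 = 2.060.

2.06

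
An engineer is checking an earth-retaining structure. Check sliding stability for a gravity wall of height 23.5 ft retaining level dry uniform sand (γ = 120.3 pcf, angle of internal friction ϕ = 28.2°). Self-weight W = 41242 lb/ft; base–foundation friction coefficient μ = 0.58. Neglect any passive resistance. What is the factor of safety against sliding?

2.01

K_a = tan²(45° − 28.2°/2) = 0.3582.
P_a = ½K_aγH² = 0.5×0.3582×120.3×23.5² = 11900 lb/ft, acting at H/3 = 7.833 ft above the base.
FS_sliding = μW / P_a = 0.58×41242 / 11900 = 2.010.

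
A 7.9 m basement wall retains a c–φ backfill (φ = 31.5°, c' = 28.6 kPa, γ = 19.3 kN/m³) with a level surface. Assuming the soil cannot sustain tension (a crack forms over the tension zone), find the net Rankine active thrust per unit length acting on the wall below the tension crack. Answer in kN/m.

K_a = 0.3136; √K_a = 0.5600.
Tension-crack depth z_c = 2c/(γ√K_a) = 2×28.6/(19.3×0.5600) = 5.292 m.
σ_a at base = K_a γ H − 2c√K_a = 0.3136×19.3×7.9 − 2×28.6×0.5600 = 15.79 kPa.
P_a = ½ × 15.79 × (H − z_c) = 0.5×15.79×2.608 = 20.58 kN/m.

20.6 kN/m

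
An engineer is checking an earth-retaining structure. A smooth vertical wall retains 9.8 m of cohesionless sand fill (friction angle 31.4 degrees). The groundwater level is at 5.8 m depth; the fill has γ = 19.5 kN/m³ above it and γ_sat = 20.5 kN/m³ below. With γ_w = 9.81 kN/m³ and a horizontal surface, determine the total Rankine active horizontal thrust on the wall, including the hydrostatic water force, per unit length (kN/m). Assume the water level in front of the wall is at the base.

K_a = tan²(45° − φ/2) = 0.3149.
γ' = 20.5 − 9.81 = 10.69 kN/m³. Depth below WT = 4.0 m.
σ'_h at WT = K_a γ d_w = 35.62 kPa; at base = 35.62 + K_a γ' × 4.0 = 49.08 kPa.
P₁ (0–5.8 m) = ½×35.62×5.8 = 103.3. P₂ (5.8–9.8 m) = ½(35.62+49.08)×4.0 = 169.4.
P_w = ½ γ_w h₂² = 0.5×9.81×4.0² = 78.48. Total = 103.3+169.4+78.48 = 351.2 kN/m.

351 kN/m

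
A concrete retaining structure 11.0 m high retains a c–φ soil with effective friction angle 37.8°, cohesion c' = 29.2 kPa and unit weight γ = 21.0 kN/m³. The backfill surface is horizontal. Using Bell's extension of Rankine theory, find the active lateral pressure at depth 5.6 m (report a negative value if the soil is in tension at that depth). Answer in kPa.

-0.386 kPa

K_a = (1 − sin φ)/(1 + sin φ) = 0.2400.
σ_a = K_a γ z − 2c√K_a = 0.2400×21.0×5.6 − 2×29.2×0.4899 = -0.3862 kPa.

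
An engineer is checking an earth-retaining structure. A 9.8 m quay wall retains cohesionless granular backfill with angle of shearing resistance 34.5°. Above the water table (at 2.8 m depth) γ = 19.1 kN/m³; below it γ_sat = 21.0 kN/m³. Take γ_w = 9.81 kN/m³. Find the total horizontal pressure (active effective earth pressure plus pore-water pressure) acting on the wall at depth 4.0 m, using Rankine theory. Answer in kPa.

30.3 kPa

K_a = (1 − sin φ)/(1 + sin φ) = 0.2768.
γ' = 21.0 − 9.81 = 11.19 kN/m³.
Effective vertical stress at 4.0 m: σ'_v = 19.1×2.8 + 11.19×1.20 = 66.91 kPa.
σ'_h = K_a σ'_v = 0.2768 × 66.91 = 18.52 kPa; u = γ_w × 1.20 = 11.77 kPa.
Total σ_h = 18.52 + 11.77 = 30.29 kPa.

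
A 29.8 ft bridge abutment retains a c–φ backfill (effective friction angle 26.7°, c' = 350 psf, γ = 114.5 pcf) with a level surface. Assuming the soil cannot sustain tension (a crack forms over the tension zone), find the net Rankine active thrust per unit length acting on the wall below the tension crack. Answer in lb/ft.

K_a = 0.3800; √K_a = 0.6164.
Tension-crack depth z_c = 2c/(γ√K_a) = 2×350/(114.5×0.6164) = 9.918 ft.
σ_a at base = K_a γ H − 2c√K_a = 0.3800×114.5×29.8 − 2×350×0.6164 = 865.0 psf.
P_a = ½ × 865.0 × (H − z_c) = 0.5×865.0×19.88 = 8599 lb/ft.

8600 lb/ft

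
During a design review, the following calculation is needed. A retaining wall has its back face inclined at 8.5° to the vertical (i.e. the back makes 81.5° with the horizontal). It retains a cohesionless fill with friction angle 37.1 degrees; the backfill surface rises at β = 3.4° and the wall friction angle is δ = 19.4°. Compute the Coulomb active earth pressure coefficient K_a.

K_a = sin²(α+φ) / [sin²α · sin(α−δ) · (1 + √{sin(φ+δ)sin(φ−β) / (sin(α−δ)sin(α+β))})²].
With α = 81.5°, φ = 37.1°, δ = 19.4°, β = 3.4°: K_a = 0.2997.

0.300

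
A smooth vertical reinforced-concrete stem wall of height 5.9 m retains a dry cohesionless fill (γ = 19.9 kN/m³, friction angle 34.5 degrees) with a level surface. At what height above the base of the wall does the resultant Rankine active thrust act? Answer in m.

K_a = 0.2768.
The pressure distribution is triangular, so the resultant acts at H/3 above the base = 5.9/3 = 1.967 m.

1.97 m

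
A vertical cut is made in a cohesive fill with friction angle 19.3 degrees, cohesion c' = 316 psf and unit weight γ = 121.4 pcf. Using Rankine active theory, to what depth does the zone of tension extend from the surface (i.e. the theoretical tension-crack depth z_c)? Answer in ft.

K_a = tan²(45° − 19.3°/2) = 0.5032; √K_a = 0.7094.
The active pressure is zero where K_a γ z = 2c√K_a, so z_c = 2c/(γ√K_a) = 2×316/(121.4×0.7094) = 7.339 ft.

7.34 ft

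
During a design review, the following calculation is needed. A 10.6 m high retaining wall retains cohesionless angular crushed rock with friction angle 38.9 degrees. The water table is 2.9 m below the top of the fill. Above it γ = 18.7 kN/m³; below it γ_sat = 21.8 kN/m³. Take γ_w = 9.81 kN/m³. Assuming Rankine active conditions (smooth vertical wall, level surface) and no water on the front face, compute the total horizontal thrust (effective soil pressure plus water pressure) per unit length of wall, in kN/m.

K_a = tan²(45° − φ/2) = 0.2285.
γ' = 21.8 − 9.81 = 11.99 kN/m³. Depth below WT = 7.7 m.
σ'_h at WT = K_a γ d_w = 12.39 kPa; at base = 12.39 + K_a γ' × 7.7 = 33.49 kPa.
P₁ (0–2.9 m) = ½×12.39×2.9 = 17.97. P₂ (2.9–10.6 m) = ½(12.39+33.49)×7.7 = 176.7.
P_w = ½ γ_w h₂² = 0.5×9.81×7.7² = 290.8. Total = 17.97+176.7+290.8 = 485.4 kN/m.

485 kN/m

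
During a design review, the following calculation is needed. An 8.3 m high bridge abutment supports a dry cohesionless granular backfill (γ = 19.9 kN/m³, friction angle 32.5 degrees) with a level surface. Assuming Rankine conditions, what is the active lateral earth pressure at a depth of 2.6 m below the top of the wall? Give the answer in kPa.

15.6 kPa

K_a = (1 − sin φ)/(1 + sin φ) = 0.3010.
σ_h = K_a γ z = 0.3010 × 19.9 × 2.6 = 15.57 kPa.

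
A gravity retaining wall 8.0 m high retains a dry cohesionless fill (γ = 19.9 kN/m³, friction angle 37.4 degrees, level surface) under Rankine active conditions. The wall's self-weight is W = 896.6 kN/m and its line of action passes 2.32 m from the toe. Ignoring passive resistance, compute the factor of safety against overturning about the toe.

5.01

K_a = tan²(45° − 37.4°/2) = 0.2443.
P_a = ½K_aγH² = 0.5×0.2443×19.9×8.0² = 155.5 kN/m, acting at H/3 = 2.667 m above the base.
Overturning moment M_o = P_a × H/3 = 155.5 × 2.667 = 414.8.
Resisting moment M_r = W × 2.32 = 896.6 × 2.32 = 2080.
FS_overturning = M_r/M_o = 2080/414.8 = 5.015.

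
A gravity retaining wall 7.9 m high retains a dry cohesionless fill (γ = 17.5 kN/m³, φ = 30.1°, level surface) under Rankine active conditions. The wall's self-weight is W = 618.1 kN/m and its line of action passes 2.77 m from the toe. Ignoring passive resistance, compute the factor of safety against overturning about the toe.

K_a = tan²(45° − 30.1°/2) = 0.3320.
P_a = ½K_aγH² = 0.5×0.3320×17.5×7.9² = 181.3 kN/m, acting at H/3 = 2.633 m above the base.
Overturning moment M_o = P_a × H/3 = 181.3 × 2.633 = 477.4.
Resisting moment M_r = W × 2.77 = 618.1 × 2.77 = 1712.
FS_overturning = M_r/M_o = 1712/477.4 = 3.586.

3.59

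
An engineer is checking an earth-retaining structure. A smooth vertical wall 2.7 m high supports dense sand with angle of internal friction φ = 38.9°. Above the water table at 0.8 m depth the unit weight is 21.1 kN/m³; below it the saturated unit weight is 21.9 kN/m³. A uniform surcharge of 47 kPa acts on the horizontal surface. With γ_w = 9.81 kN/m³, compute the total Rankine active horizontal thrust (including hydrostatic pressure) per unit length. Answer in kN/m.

K_a = tan²(45° − φ/2) = 0.2285.
γ' = 21.9 − 9.81 = 12.09 kN/m³. h₂ = H − d_w = 1.9 m.
σ'_h: at surface K_a·q = 10.74; at WT K_a(q+γd_w) = 14.60; at base K_a(q+γd_w+γ'h₂) = 19.85 kPa.
P₁ = ½(10.74+14.60)×0.8 = 10.14; P₂ = ½(14.60+19.85)×1.9 = 32.72; P_w = ½γ_w h₂² = 17.71.
Total = 10.14+32.72+17.71 = 60.57 kN/m.

60.6 kN/m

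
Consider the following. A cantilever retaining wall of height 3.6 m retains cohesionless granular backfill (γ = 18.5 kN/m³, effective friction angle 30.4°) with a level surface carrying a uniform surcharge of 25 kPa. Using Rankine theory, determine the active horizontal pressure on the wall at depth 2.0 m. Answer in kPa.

K_a = (1 − sin φ)/(1 + sin φ) = 0.3280.
σ_v = γz + q = 18.5 × 2.0 + 25 = 62.00 kPa.
σ_h = K_a σ_v = 0.3280 × 62.00 = 20.34 kPa.

20.3 kPa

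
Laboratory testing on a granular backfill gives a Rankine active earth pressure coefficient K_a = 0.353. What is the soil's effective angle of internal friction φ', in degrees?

28.6°

K_a = tan²(45° − φ/2) ⇒ 45° − φ/2 = arctan(√0.353) = 30.72°.
φ = 2(45° − 30.72°) = 28.57°.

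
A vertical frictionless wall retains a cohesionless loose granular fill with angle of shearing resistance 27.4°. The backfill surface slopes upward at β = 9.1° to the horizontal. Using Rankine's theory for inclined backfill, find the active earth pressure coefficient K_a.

K_a = cos β · (cos β − √(cos²β − cos²φ)) / (cos β + √(cos²β − cos²φ)).
cos β = 0.9874, cos φ = 0.8878, √(cos²β − cos²φ) = 0.4322.
K_a = 0.9874 × (0.9874 − 0.4322)/(0.9874 + 0.4322) = 0.3862.

0.386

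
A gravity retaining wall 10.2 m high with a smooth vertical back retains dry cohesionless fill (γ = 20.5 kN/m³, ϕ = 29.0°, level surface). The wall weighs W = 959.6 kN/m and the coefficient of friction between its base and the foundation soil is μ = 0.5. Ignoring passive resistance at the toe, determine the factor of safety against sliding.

1.30

K_a = tan²(45° − 29.0°/2) = 0.3470.
P_a = ½K_aγH² = 0.5×0.3470×20.5×10.2² = 370.0 kN/m, acting at H/3 = 3.400 m above the base.
FS_sliding = μW / P_a = 0.5×959.6 / 370.0 = 1.297.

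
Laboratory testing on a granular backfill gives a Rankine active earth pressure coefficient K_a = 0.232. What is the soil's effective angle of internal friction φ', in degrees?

38.6°

K_a = tan²(45° − φ/2) ⇒ 45° − φ/2 = arctan(√0.232) = 25.72°.
φ = 2(45° − 25.72°) = 38.56°.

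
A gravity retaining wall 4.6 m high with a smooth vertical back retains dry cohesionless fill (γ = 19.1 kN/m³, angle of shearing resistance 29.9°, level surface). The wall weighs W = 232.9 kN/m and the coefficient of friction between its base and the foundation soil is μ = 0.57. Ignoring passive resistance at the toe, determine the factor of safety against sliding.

1.96

K_a = tan²(45° − 29.9°/2) = 0.3347.
P_a = ½K_aγH² = 0.5×0.3347×19.1×4.6² = 67.63 kN/m, acting at H/3 = 1.533 m above the base.
FS_sliding = μW / P_a = 0.57×232.9 / 67.63 = 1.963.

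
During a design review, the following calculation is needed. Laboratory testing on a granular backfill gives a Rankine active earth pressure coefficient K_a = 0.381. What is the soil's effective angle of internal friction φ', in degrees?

26.6°

K_a = tan²(45° − φ/2) ⇒ 45° − φ/2 = arctan(√0.381) = 31.69°.
φ = 2(45° − 31.69°) = 26.63°.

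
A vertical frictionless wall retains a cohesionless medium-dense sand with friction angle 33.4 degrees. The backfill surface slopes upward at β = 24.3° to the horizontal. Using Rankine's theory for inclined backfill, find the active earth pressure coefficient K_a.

0.390

K_a = cos β · (cos β − √(cos²β − cos²φ)) / (cos β + √(cos²β − cos²φ)).
cos β = 0.9114, cos φ = 0.8348, √(cos²β − cos²φ) = 0.3656.
K_a = 0.9114 × (0.9114 − 0.3656)/(0.9114 + 0.3656) = 0.3895.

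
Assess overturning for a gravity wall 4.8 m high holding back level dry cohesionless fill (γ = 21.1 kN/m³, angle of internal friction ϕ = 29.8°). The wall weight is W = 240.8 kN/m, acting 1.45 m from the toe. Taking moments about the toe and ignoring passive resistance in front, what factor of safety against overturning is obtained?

2.67

K_a = tan²(45° − 29.8°/2) = 0.3360.
P_a = ½K_aγH² = 0.5×0.3360×21.1×4.8² = 81.68 kN/m, acting at H/3 = 1.600 m above the base.
Overturning moment M_o = P_a × H/3 = 81.68 × 1.600 = 130.7.
Resisting moment M_r = W × 1.45 = 240.8 × 1.45 = 349.2.
FS_overturning = M_r/M_o = 349.2/130.7 = 2.672.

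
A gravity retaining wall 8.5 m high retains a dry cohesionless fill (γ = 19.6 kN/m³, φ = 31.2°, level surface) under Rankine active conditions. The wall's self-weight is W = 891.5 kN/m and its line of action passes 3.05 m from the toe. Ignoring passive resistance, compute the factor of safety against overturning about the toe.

4.27

K_a = tan²(45° − 31.2°/2) = 0.3175.
P_a = ½K_aγH² = 0.5×0.3175×19.6×8.5² = 224.8 kN/m, acting at H/3 = 2.833 m above the base.
Overturning moment M_o = P_a × H/3 = 224.8 × 2.833 = 636.9.
Resisting moment M_r = W × 3.05 = 891.5 × 3.05 = 2719.
FS_overturning = M_r/M_o = 2719/636.9 = 4.269.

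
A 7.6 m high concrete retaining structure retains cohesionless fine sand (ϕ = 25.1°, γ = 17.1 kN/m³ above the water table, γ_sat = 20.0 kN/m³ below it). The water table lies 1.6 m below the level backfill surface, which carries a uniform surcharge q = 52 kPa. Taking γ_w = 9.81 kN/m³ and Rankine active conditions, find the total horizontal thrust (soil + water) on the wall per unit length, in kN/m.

K_a = tan²(45° − φ/2) = 0.4043.
γ' = 20.0 − 9.81 = 10.19 kN/m³. h₂ = H − d_w = 6.0 m.
σ'_h: at surface K_a·q = 21.02; at WT K_a(q+γd_w) = 32.09; at base K_a(q+γd_w+γ'h₂) = 56.80 kPa.
P₁ = ½(21.02+32.09)×1.6 = 42.49; P₂ = ½(32.09+56.80)×6.0 = 266.7; P_w = ½γ_w h₂² = 176.6.
Total = 42.49+266.7+176.6 = 485.7 kN/m.

486 kN/m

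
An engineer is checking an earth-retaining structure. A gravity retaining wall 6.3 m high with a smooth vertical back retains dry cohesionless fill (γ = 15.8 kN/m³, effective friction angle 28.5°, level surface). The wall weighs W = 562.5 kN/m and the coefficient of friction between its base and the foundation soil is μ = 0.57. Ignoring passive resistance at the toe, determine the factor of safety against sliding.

K_a = tan²(45° − 28.5°/2) = 0.3540.
P_a = ½K_aγH² = 0.5×0.3540×15.8×6.3² = 111.0 kN/m, acting at H/3 = 2.100 m above the base.
FS_sliding = μW / P_a = 0.57×562.5 / 111.0 = 2.889.

2.89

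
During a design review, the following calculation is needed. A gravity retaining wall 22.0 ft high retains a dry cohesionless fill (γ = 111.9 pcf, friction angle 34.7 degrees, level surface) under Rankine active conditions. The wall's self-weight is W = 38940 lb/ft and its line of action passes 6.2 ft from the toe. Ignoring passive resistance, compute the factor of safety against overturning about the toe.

K_a = tan²(45° − 34.7°/2) = 0.2745.
P_a = ½K_aγH² = 0.5×0.2745×111.9×22.0² = 7433 lb/ft, acting at H/3 = 7.333 ft above the base.
Overturning moment M_o = P_a × H/3 = 7433 × 7.333 = 54510.
Resisting moment M_r = W × 6.2 = 38940 × 6.2 = 241400.
FS_overturning = M_r/M_o = 241400/54510 = 4.429.

4.43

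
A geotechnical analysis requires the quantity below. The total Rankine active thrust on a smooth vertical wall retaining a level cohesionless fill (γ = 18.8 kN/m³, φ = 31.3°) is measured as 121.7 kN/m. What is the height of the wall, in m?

K_a = 0.3162. P_a = ½ K_a γ H² ⇒ H = √(2P_a/(K_a γ)).
H = √(2×121.7/(0.3162×18.8)) = 6.399 m.

6.40 m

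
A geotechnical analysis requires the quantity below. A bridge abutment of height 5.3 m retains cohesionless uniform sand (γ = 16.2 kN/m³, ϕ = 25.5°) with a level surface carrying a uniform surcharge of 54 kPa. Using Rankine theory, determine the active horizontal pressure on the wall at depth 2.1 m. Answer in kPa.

35.0 kPa

K_a = (1 − sin φ)/(1 + sin φ) = 0.3981.
σ_v = γz + q = 16.2 × 2.1 + 54 = 88.02 kPa.
σ_h = K_a σ_v = 0.3981 × 88.02 = 35.04 kPa.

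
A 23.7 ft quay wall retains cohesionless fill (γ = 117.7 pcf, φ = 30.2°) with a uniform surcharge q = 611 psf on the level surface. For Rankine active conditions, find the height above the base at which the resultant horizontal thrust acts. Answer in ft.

K_a = 0.3307.
Triangular part P₁ = ½K_aγH² = 10930 at H/3 = 7.900 ft; rectangular part P₂ = K_a q H = 4788 at H/2 = 11.85 ft.
ȳ = (P₁·7.900 + P₂·11.85)/(P₁+P₂) = 9.103 ft.

9.10 ft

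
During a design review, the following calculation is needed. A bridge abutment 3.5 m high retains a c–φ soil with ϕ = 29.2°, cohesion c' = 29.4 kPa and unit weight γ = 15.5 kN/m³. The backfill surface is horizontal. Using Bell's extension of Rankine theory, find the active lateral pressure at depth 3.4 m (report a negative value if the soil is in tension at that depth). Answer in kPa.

-16.4 kPa

K_a = (1 − sin φ)/(1 + sin φ) = 0.3442.
σ_a = K_a γ z − 2c√K_a = 0.3442×15.5×3.4 − 2×29.4×0.5867 = -16.36 kPa.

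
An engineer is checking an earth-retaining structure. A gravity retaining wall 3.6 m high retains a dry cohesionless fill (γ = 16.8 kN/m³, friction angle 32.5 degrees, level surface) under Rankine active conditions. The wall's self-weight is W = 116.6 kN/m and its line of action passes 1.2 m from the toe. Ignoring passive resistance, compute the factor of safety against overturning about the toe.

3.56

K_a = tan²(45° − 32.5°/2) = 0.3010.
P_a = ½K_aγH² = 0.5×0.3010×16.8×3.6² = 32.77 kN/m, acting at H/3 = 1.200 m above the base.
Overturning moment M_o = P_a × H/3 = 32.77 × 1.200 = 39.32.
Resisting moment M_r = W × 1.2 = 116.6 × 1.2 = 139.9.
FS_overturning = M_r/M_o = 139.9/39.32 = 3.559.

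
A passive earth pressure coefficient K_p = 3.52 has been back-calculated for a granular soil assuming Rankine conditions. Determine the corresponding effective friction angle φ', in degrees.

K_p = (1+sin φ)/(1−sin φ) ⇒ sin φ = (K_p − 1)/(K_p + 1) = 0.5575.
φ = arcsin(0.5575) = 33.88°.

33.9°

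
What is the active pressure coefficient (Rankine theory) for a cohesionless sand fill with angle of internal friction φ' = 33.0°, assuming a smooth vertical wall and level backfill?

K_a = tan²(45° − φ/2) = tan²(28.50°) = 0.2948.

0.295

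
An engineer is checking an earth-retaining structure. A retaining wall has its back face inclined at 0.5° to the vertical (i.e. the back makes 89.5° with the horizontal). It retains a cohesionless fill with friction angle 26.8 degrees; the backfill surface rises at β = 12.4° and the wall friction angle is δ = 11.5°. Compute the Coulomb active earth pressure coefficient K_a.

K_a = sin²(α+φ) / [sin²α · sin(α−δ) · (1 + √{sin(φ+δ)sin(φ−β) / (sin(α−δ)sin(α+β))})²].
With α = 89.5°, φ = 26.8°, δ = 11.5°, β = 12.4°: K_a = 0.4185.

0.418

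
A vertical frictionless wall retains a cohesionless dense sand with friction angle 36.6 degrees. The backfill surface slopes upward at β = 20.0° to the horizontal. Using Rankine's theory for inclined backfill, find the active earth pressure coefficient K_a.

0.297

K_a = cos β · (cos β − √(cos²β − cos²φ)) / (cos β + √(cos²β − cos²φ)).
cos β = 0.9397, cos φ = 0.8028, √(cos²β − cos²φ) = 0.4884.
K_a = 0.9397 × (0.9397 − 0.4884)/(0.9397 + 0.4884) = 0.2970.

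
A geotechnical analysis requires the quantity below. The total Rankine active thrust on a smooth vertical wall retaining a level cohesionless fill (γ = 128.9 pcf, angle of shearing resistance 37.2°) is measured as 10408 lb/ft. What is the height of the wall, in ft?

K_a = 0.2464. P_a = ½ K_a γ H² ⇒ H = √(2P_a/(K_a γ)).
H = √(2×10408/(0.2464×128.9)) = 25.60 ft.

25.6 ft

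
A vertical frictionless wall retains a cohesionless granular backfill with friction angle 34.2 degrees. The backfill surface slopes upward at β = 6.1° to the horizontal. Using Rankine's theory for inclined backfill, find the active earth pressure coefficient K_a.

0.284

K_a = cos β · (cos β − √(cos²β − cos²φ)) / (cos β + √(cos²β − cos²φ)).
cos β = 0.9943, cos φ = 0.8271, √(cos²β − cos²φ) = 0.5519.
K_a = 0.9943 × (0.9943 − 0.5519)/(0.9943 + 0.5519) = 0.2845.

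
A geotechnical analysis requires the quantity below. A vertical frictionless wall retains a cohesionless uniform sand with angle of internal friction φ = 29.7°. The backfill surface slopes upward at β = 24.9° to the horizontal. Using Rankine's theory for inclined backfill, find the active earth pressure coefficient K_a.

0.501

K_a = cos β · (cos β − √(cos²β − cos²φ)) / (cos β + √(cos²β − cos²φ)).
cos β = 0.9070, cos φ = 0.8686, √(cos²β − cos²φ) = 0.2612.
K_a = 0.9070 × (0.9070 − 0.2612)/(0.9070 + 0.2612) = 0.5015.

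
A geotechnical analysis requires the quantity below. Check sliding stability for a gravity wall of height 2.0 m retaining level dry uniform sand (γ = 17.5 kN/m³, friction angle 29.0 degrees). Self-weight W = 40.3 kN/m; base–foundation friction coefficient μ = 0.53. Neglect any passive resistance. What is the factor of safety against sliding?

1.76

K_a = tan²(45° − 29.0°/2) = 0.3470.
P_a = ½K_aγH² = 0.5×0.3470×17.5×2.0² = 12.14 kN/m, acting at H/3 = 0.6667 m above the base.
FS_sliding = μW / P_a = 0.53×40.3 / 12.14 = 1.759.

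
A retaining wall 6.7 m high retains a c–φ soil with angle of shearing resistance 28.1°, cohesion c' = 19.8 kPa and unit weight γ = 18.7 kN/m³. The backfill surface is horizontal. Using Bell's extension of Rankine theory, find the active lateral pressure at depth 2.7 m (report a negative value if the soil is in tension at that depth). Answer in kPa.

K_a = (1 − sin φ)/(1 + sin φ) = 0.3596.
σ_a = K_a γ z − 2c√K_a = 0.3596×18.7×2.7 − 2×19.8×0.5997 = -5.590 kPa.

-5.59 kPa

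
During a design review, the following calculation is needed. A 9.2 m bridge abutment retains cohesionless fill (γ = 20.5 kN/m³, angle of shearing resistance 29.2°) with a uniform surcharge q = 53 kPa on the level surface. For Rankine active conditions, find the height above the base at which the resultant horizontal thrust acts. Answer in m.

3.62 m

K_a = 0.3442.
Triangular part P₁ = ½K_aγH² = 298.6 at H/3 = 3.067 m; rectangular part P₂ = K_a q H = 167.8 at H/2 = 4.600 m.
ȳ = (P₁·3.067 + P₂·4.600)/(P₁+P₂) = 3.618 m.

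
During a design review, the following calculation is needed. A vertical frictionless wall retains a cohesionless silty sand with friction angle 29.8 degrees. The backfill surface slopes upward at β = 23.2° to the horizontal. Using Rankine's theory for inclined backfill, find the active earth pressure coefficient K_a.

K_a = cos β · (cos β − √(cos²β − cos²φ)) / (cos β + √(cos²β − cos²φ)).
cos β = 0.9191, cos φ = 0.8678, √(cos²β − cos²φ) = 0.3030.
K_a = 0.9191 × (0.9191 − 0.3030)/(0.9191 + 0.3030) = 0.4634.

0.463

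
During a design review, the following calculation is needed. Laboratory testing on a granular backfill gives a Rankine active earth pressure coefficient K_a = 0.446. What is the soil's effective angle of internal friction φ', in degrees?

22.5°

K_a = tan²(45° − φ/2) ⇒ 45° − φ/2 = arctan(√0.446) = 33.74°.
φ = 2(45° − 33.74°) = 22.53°.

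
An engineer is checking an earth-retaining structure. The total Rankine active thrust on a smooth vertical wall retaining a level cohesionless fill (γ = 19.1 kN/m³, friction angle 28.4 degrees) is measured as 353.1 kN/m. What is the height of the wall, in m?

10.2 m

K_a = 0.3554. P_a = ½ K_a γ H² ⇒ H = √(2P_a/(K_a γ)).
H = √(2×353.1/(0.3554×19.1)) = 10.20 m.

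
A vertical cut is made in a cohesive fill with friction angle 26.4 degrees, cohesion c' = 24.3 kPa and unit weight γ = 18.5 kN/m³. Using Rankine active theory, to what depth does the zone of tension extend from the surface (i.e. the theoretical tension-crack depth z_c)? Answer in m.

4.24 m

K_a = tan²(45° − 26.4°/2) = 0.3844; √K_a = 0.6200.
The active pressure is zero where K_a γ z = 2c√K_a, so z_c = 2c/(γ√K_a) = 2×24.3/(18.5×0.6200) = 4.237 m.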